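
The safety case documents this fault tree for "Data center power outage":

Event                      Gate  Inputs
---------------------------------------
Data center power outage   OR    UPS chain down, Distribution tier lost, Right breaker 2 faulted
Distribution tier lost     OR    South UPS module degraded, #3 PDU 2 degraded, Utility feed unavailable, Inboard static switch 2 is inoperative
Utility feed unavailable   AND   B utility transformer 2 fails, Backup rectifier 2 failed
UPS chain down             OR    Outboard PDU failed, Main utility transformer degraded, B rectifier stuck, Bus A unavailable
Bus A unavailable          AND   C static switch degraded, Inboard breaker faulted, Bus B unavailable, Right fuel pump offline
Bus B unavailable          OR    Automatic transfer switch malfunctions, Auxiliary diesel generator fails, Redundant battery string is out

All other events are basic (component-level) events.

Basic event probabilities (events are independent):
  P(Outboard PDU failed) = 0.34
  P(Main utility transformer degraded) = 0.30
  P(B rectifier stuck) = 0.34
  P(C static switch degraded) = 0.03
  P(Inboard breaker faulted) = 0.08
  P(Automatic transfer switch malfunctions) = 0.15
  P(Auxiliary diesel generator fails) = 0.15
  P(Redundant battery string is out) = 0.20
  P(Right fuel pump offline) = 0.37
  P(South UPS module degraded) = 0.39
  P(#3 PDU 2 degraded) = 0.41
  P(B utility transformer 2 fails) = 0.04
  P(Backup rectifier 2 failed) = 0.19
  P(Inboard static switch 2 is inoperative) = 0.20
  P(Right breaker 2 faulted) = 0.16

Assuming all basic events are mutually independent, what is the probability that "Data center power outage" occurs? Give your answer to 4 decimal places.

P(Bus B unavailable) [OR] = 1 − (1−0.15) × (1−0.15) × (1−0.20) = 0.422000
P(Bus A unavailable) [AND] = 0.03 × 0.08 × 0.422000 × 0.37 = 0.000375
P(UPS chain down) [OR] = 1 − (1−0.34) × (1−0.30) × (1−0.34) × (1−0.000375) = 0.695194
P(Utility feed unavailable) [AND] = 0.04 × 0.19 = 0.007600
P(Distribution tier lost) [OR] = 1 − (1−0.39) × (1−0.41) × (1−0.007600) × (1−0.20) = 0.714268
P(Data center power outage) [OR] = 1 − (1−0.695194) × (1−0.714268) × (1−0.16) = 0.926842
Rounded to 4 decimal places: P(Data center power outage) ≈ 0.9268.

0.9268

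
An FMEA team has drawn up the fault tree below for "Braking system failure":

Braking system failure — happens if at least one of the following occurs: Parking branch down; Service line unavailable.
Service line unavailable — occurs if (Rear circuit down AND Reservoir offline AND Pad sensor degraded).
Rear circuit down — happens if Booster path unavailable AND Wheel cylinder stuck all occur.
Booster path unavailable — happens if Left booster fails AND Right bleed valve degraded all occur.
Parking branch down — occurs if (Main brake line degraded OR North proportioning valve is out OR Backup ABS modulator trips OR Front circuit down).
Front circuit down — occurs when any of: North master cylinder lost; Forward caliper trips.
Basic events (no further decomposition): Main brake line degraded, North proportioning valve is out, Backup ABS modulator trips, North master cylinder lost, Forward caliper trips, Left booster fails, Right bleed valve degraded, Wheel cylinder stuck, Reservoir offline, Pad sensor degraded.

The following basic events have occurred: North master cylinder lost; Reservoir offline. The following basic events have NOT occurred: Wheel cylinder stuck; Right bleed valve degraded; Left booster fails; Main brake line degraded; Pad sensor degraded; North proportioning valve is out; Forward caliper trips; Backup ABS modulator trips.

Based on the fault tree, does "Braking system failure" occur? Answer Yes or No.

Front circuit down [OR]: North master cylinder lost=occurs, Forward caliper trips=not → at least one input occurs → occurs.
Parking branch down [OR]: Main brake line degraded=not, North proportioning valve is out=not, Backup ABS modulator trips=not, Front circuit down=occurs → at least one input occurs → occurs.
Booster path unavailable [AND]: Left booster fails=not, Right bleed valve degraded=not → not all inputs occur → does not occur.
Rear circuit down [AND]: Booster path unavailable=not, Wheel cylinder stuck=not → not all inputs occur → does not occur.
Service line unavailable [AND]: Rear circuit down=not, Reservoir offline=occurs, Pad sensor degraded=not → not all inputs occur → does not occur.
Braking system failure [OR]: Parking branch down=occurs, Service line unavailable=not → at least one input occurs → occurs.

Yes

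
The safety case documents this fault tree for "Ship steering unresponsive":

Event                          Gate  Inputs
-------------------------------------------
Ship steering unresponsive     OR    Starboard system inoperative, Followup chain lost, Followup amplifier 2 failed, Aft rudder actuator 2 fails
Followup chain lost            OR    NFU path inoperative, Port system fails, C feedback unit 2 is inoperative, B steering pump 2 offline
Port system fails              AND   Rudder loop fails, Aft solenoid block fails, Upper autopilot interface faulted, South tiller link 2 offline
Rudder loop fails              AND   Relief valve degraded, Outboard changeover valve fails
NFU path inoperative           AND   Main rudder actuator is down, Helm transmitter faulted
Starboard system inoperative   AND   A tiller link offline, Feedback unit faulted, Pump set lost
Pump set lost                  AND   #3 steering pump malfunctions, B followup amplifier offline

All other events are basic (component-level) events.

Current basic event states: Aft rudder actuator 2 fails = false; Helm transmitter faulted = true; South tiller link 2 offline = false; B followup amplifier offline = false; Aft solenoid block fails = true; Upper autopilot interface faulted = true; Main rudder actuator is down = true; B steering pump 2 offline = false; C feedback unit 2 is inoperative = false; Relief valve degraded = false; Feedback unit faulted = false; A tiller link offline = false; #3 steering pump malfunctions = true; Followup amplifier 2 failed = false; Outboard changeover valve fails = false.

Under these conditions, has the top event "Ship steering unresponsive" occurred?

Yes

Pump set lost [AND]: #3 steering pump malfunctions=occurs, B followup amplifier offline=not → not all inputs occur → does not occur.
Starboard system inoperative [AND]: A tiller link offline=not, Feedback unit faulted=not, Pump set lost=not → not all inputs occur → does not occur.
NFU path inoperative [AND]: Main rudder actuator is down=occurs, Helm transmitter faulted=occurs → all inputs occur → occurs.
Rudder loop fails [AND]: Relief valve degraded=not, Outboard changeover valve fails=not → not all inputs occur → does not occur.
Port system fails [AND]: Rudder loop fails=not, Aft solenoid block fails=occurs, Upper autopilot interface faulted=occurs, South tiller link 2 offline=not → not all inputs occur → does not occur.
Followup chain lost [OR]: NFU path inoperative=occurs, Port system fails=not, C feedback unit 2 is inoperative=not, B steering pump 2 offline=not → at least one input occurs → occurs.
Ship steering unresponsive [OR]: Starboard system inoperative=not, Followup chain lost=occurs, Followup amplifier 2 failed=not, Aft rudder actuator 2 fails=not → at least one input occurs → occurs.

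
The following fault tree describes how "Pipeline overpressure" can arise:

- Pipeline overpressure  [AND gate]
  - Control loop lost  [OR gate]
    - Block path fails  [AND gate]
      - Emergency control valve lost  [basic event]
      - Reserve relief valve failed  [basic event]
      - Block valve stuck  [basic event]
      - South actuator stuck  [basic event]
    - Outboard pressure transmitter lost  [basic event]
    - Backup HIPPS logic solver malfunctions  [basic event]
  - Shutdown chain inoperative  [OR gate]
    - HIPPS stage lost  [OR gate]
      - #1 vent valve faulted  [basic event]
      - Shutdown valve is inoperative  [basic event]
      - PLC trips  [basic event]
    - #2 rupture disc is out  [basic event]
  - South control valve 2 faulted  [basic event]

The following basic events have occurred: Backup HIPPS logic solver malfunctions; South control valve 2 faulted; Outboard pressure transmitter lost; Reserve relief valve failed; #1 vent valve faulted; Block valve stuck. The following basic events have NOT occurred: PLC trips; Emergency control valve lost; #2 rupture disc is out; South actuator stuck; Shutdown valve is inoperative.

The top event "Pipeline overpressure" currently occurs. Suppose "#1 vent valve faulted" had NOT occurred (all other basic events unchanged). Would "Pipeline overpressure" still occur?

Counterfactual: set "#1 vent valve faulted" to not occurred.
Block path fails [AND]: Emergency control valve lost=not, Reserve relief valve failed=occurs, Block valve stuck=occurs, South actuator stuck=not → not all inputs occur → does not occur.
Control loop lost [OR]: Block path fails=not, Outboard pressure transmitter lost=occurs, Backup HIPPS logic solver malfunctions=occurs → at least one input occurs → occurs.
HIPPS stage lost [OR]: #1 vent valve faulted=not, Shutdown valve is inoperative=not, PLC trips=not → no input occurs → does not occur.
Shutdown chain inoperative [OR]: HIPPS stage lost=not, #2 rupture disc is out=not → no input occurs → does not occur.
Pipeline overpressure [AND]: Control loop lost=occurs, Shutdown chain inoperative=not, South control valve 2 faulted=occurs → not all inputs occur → does not occur.

No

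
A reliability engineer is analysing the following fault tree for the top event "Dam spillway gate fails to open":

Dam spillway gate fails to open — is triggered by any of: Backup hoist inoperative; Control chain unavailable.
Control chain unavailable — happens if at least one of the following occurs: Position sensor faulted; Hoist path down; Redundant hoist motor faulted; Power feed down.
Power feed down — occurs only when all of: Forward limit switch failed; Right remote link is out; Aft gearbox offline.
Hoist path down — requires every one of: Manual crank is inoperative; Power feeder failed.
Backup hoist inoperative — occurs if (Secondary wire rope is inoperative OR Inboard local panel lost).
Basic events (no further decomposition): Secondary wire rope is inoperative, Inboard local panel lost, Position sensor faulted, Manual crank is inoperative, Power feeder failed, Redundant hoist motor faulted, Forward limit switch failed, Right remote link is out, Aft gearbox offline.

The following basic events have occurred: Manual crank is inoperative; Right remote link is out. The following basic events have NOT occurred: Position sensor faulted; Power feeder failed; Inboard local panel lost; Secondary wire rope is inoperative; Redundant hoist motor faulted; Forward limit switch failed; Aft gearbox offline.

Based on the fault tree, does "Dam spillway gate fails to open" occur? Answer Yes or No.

Backup hoist inoperative [OR]: Secondary wire rope is inoperative=not, Inboard local panel lost=not → no input occurs → does not occur.
Hoist path down [AND]: Manual crank is inoperative=occurs, Power feeder failed=not → not all inputs occur → does not occur.
Power feed down [AND]: Forward limit switch failed=not, Right remote link is out=occurs, Aft gearbox offline=not → not all inputs occur → does not occur.
Control chain unavailable [OR]: Position sensor faulted=not, Hoist path down=not, Redundant hoist motor faulted=not, Power feed down=not → no input occurs → does not occur.
Dam spillway gate fails to open [OR]: Backup hoist inoperative=not, Control chain unavailable=not → no input occurs → does not occur.

No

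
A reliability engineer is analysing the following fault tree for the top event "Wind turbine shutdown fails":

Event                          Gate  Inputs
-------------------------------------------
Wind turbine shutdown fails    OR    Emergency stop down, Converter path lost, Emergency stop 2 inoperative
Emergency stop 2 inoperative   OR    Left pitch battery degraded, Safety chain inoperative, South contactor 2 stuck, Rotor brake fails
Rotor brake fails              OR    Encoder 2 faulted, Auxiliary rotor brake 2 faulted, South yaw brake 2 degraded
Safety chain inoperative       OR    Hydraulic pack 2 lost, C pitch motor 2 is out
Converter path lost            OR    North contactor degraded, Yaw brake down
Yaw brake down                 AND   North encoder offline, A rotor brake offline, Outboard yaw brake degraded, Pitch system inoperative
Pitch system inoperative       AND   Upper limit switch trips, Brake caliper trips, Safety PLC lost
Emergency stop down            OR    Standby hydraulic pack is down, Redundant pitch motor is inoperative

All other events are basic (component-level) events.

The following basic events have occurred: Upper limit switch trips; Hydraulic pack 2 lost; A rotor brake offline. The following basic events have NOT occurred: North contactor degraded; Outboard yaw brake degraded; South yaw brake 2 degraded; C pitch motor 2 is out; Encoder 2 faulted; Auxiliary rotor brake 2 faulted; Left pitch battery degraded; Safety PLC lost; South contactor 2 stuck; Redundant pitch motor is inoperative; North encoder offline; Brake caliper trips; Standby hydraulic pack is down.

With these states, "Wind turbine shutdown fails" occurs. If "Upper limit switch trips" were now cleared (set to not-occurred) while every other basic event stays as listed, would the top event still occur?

Counterfactual: set "Upper limit switch trips" to not occurred.
Emergency stop down [OR]: Standby hydraulic pack is down=not, Redundant pitch motor is inoperative=not → no input occurs → does not occur.
Pitch system inoperative [AND]: Upper limit switch trips=not, Brake caliper trips=not, Safety PLC lost=not → not all inputs occur → does not occur.
Yaw brake down [AND]: North encoder offline=not, A rotor brake offline=occurs, Outboard yaw brake degraded=not, Pitch system inoperative=not → not all inputs occur → does not occur.
Converter path lost [OR]: North contactor degraded=not, Yaw brake down=not → no input occurs → does not occur.
Safety chain inoperative [OR]: Hydraulic pack 2 lost=occurs, C pitch motor 2 is out=not → at least one input occurs → occurs.
Rotor brake fails [OR]: Encoder 2 faulted=not, Auxiliary rotor brake 2 faulted=not, South yaw brake 2 degraded=not → no input occurs → does not occur.
Emergency stop 2 inoperative [OR]: Left pitch battery degraded=not, Safety chain inoperative=occurs, South contactor 2 stuck=not, Rotor brake fails=not → at least one input occurs → occurs.
Wind turbine shutdown fails [OR]: Emergency stop down=not, Converter path lost=not, Emergency stop 2 inoperative=occurs → at least one input occurs → occurs.

Yes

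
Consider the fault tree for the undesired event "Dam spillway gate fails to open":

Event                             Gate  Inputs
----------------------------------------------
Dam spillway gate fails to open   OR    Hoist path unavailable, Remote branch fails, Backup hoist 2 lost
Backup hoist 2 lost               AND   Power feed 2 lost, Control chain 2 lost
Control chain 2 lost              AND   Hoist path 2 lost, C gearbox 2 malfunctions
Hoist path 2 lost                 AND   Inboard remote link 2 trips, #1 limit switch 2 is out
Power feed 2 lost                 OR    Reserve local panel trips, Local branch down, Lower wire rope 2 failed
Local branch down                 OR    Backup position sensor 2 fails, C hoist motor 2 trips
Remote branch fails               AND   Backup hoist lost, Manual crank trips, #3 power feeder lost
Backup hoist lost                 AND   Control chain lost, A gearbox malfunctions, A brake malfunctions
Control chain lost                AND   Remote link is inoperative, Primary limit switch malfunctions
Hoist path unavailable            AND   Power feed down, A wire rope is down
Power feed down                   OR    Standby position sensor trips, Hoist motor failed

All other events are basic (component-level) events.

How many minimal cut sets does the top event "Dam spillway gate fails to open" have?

Power feed down [OR]: union of children's cut sets → 2 cut set(s).
Hoist path unavailable [AND]: one cut set from each child combined → 2 × 1 = 2 cut set(s).
Control chain lost [AND]: one cut set from each child combined → 1 × 1 = 1 cut set(s).
Backup hoist lost [AND]: one cut set from each child combined → 1 × 1 × 1 = 1 cut set(s).
Remote branch fails [AND]: one cut set from each child combined → 1 × 1 × 1 = 1 cut set(s).
Local branch down [OR]: union of children's cut sets → 2 cut set(s).
Power feed 2 lost [OR]: union of children's cut sets → 4 cut set(s).
Hoist path 2 lost [AND]: one cut set from each child combined → 1 × 1 = 1 cut set(s).
Control chain 2 lost [AND]: one cut set from each child combined → 1 × 1 = 1 cut set(s).
Backup hoist 2 lost [AND]: one cut set from each child combined → 4 × 1 = 4 cut set(s).
Dam spillway gate fails to open [OR]: union of children's cut sets → 7 cut set(s).
Minimal cut sets: {A wire rope is down, Standby position sensor trips}; {A wire rope is down, Hoist motor failed}; {#3 power feeder lost, A brake malfunctions, A gearbox malfunctions, Manual crank trips, Primary limit switch malfunctions, Remote link is inoperative}; {#1 limit switch 2 is out, C gearbox 2 malfunctions, Inboard remote link 2 trips, Reserve local panel trips}; {#1 limit switch 2 is out, Backup position sensor 2 fails, C gearbox 2 malfunctions, Inboard remote link 2 trips}; {#1 limit switch 2 is out, C gearbox 2 malfunctions, C hoist motor 2 trips, Inboard remote link 2 trips}; {#1 limit switch 2 is out, C gearbox 2 malfunctions, Inboard remote link 2 trips, Lower wire rope 2 failed}.

7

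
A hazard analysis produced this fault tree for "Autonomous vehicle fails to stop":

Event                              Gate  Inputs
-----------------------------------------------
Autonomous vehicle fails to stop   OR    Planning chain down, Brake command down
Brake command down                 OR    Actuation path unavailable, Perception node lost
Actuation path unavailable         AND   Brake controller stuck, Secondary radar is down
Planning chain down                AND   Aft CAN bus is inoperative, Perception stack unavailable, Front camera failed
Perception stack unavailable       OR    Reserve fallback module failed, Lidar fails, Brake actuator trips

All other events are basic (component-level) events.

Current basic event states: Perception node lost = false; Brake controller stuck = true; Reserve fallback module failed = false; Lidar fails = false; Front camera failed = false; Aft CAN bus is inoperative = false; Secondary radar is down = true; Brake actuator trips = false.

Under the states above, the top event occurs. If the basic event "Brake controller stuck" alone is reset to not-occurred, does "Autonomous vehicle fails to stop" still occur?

Counterfactual: set "Brake controller stuck" to not occurred.
Perception stack unavailable [OR]: Reserve fallback module failed=not, Lidar fails=not, Brake actuator trips=not → no input occurs → does not occur.
Planning chain down [AND]: Aft CAN bus is inoperative=not, Perception stack unavailable=not, Front camera failed=not → not all inputs occur → does not occur.
Actuation path unavailable [AND]: Brake controller stuck=not, Secondary radar is down=occurs → not all inputs occur → does not occur.
Brake command down [OR]: Actuation path unavailable=not, Perception node lost=not → no input occurs → does not occur.
Autonomous vehicle fails to stop [OR]: Planning chain down=not, Brake command down=not → no input occurs → does not occur.

No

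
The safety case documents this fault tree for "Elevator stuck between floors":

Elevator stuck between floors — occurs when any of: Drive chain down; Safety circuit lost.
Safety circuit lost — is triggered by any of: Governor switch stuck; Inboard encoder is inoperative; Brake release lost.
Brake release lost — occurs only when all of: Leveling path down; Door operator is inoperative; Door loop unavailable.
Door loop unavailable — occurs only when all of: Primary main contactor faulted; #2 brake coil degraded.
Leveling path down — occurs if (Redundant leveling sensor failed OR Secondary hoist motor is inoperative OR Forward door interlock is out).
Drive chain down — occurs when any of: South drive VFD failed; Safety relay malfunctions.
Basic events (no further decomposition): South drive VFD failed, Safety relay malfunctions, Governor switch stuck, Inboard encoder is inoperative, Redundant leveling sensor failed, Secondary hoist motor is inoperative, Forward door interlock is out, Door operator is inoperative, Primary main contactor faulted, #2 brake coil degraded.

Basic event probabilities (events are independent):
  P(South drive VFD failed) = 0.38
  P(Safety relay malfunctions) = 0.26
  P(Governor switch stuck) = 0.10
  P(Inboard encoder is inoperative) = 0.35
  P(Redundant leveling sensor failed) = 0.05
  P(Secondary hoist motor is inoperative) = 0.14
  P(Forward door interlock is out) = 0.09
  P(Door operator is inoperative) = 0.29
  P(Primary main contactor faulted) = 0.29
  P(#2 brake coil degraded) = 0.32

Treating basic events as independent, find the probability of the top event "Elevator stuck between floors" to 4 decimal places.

P(Drive chain down) [OR] = 1 − (1−0.38) × (1−0.26) = 0.541200
P(Leveling path down) [OR] = 1 − (1−0.05) × (1−0.14) × (1−0.09) = 0.256530
P(Door loop unavailable) [AND] = 0.29 × 0.32 = 0.092800
P(Brake release lost) [AND] = 0.256530 × 0.29 × 0.092800 = 0.006904
P(Safety circuit lost) [OR] = 1 − (1−0.10) × (1−0.35) × (1−0.006904) = 0.419039
P(Elevator stuck between floors) [OR] = 1 − (1−0.541200) × (1−0.419039) = 0.733455
Rounded to 4 decimal places: P(Elevator stuck between floors) ≈ 0.7335.

0.7335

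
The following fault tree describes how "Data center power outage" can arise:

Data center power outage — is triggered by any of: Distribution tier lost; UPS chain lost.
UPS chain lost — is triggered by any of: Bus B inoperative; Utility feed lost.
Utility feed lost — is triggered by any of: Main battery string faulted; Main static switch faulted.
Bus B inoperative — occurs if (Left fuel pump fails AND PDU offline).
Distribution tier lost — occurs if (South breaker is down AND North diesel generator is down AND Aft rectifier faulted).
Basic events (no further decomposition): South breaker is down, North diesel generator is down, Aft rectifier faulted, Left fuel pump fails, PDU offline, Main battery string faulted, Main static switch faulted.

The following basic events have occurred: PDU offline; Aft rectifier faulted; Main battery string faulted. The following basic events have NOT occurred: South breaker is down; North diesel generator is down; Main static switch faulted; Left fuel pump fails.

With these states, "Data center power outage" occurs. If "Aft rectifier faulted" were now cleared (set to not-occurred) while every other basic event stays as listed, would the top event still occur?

Yes

Counterfactual: set "Aft rectifier faulted" to not occurred.
Distribution tier lost [AND]: South breaker is down=not, North diesel generator is down=not, Aft rectifier faulted=not → not all inputs occur → does not occur.
Bus B inoperative [AND]: Left fuel pump fails=not, PDU offline=occurs → not all inputs occur → does not occur.
Utility feed lost [OR]: Main battery string faulted=occurs, Main static switch faulted=not → at least one input occurs → occurs.
UPS chain lost [OR]: Bus B inoperative=not, Utility feed lost=occurs → at least one input occurs → occurs.
Data center power outage [OR]: Distribution tier lost=not, UPS chain lost=occurs → at least one input occurs → occurs.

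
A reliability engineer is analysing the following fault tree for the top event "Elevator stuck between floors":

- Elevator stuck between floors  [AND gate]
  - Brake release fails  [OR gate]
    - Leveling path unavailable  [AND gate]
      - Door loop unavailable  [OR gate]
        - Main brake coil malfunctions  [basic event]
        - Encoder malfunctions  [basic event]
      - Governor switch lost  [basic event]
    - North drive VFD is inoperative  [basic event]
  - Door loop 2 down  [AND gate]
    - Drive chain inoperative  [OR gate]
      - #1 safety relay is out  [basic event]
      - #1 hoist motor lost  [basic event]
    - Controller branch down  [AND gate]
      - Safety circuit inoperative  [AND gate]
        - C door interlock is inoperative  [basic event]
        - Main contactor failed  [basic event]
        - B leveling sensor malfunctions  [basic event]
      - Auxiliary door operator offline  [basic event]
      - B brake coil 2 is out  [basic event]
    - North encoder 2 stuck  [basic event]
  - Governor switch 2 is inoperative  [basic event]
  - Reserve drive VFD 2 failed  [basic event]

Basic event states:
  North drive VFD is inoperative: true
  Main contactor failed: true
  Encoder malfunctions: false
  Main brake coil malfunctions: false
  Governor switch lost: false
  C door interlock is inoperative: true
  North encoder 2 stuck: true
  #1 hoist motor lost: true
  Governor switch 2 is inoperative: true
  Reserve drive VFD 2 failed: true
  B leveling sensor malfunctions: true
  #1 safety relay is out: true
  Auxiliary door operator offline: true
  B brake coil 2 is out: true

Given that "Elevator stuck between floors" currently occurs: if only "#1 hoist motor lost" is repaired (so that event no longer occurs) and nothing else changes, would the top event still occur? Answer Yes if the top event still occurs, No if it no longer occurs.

Counterfactual: set "#1 hoist motor lost" to not occurred.
Door loop unavailable [OR]: Main brake coil malfunctions=not, Encoder malfunctions=not → no input occurs → does not occur.
Leveling path unavailable [AND]: Door loop unavailable=not, Governor switch lost=not → not all inputs occur → does not occur.
Brake release fails [OR]: Leveling path unavailable=not, North drive VFD is inoperative=occurs → at least one input occurs → occurs.
Drive chain inoperative [OR]: #1 safety relay is out=occurs, #1 hoist motor lost=not → at least one input occurs → occurs.
Safety circuit inoperative [AND]: C door interlock is inoperative=occurs, Main contactor failed=occurs, B leveling sensor malfunctions=occurs → all inputs occur → occurs.
Controller branch down [AND]: Safety circuit inoperative=occurs, Auxiliary door operator offline=occurs, B brake coil 2 is out=occurs → all inputs occur → occurs.
Door loop 2 down [AND]: Drive chain inoperative=occurs, Controller branch down=occurs, North encoder 2 stuck=occurs → all inputs occur → occurs.
Elevator stuck between floors [AND]: Brake release fails=occurs, Door loop 2 down=occurs, Governor switch 2 is inoperative=occurs, Reserve drive VFD 2 failed=occurs → all inputs occur → occurs.

Yes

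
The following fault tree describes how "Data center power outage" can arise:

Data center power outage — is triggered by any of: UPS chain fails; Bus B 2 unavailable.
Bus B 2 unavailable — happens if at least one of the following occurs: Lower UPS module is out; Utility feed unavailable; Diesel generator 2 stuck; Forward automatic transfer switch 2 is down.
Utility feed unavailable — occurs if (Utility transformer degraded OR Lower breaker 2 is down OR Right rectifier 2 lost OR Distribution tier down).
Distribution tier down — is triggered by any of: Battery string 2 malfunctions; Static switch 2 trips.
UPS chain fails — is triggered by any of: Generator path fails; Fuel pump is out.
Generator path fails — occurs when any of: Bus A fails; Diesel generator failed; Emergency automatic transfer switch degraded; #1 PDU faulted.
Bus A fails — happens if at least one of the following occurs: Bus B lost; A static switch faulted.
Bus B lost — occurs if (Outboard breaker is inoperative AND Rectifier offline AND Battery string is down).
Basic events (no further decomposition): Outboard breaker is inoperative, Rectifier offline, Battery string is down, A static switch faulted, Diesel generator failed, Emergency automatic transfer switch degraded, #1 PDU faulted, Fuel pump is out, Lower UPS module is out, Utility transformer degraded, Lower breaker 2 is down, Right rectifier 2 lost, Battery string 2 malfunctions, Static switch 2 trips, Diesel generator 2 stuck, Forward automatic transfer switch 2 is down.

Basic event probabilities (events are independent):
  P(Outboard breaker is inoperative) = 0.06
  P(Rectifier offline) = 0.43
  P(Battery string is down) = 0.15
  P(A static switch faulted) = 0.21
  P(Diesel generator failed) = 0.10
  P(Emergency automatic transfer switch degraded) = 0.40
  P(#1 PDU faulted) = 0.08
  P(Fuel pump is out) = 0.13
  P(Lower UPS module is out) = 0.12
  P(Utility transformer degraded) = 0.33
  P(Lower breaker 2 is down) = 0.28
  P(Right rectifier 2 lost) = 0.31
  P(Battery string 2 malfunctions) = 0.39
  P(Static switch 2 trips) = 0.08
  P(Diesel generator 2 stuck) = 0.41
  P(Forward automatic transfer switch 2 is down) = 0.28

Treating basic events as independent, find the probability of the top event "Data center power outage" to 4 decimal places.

P(Bus B lost) [AND] = 0.06 × 0.43 × 0.15 = 0.003870
P(Bus A fails) [OR] = 1 − (1−0.003870) × (1−0.21) = 0.213057
P(Generator path fails) [OR] = 1 − (1−0.213057) × (1−0.10) × (1−0.40) × (1−0.08) = 0.609047
P(UPS chain fails) [OR] = 1 − (1−0.609047) × (1−0.13) = 0.659871
P(Distribution tier down) [OR] = 1 − (1−0.39) × (1−0.08) = 0.438800
P(Utility feed unavailable) [OR] = 1 − (1−0.33) × (1−0.28) × (1−0.31) × (1−0.438800) = 0.813201
P(Bus B 2 unavailable) [OR] = 1 − (1−0.12) × (1−0.813201) × (1−0.41) × (1−0.28) = 0.930170
P(Data center power outage) [OR] = 1 − (1−0.659871) × (1−0.930170) = 0.976249
Rounded to 4 decimal places: P(Data center power outage) ≈ 0.9762.

0.9762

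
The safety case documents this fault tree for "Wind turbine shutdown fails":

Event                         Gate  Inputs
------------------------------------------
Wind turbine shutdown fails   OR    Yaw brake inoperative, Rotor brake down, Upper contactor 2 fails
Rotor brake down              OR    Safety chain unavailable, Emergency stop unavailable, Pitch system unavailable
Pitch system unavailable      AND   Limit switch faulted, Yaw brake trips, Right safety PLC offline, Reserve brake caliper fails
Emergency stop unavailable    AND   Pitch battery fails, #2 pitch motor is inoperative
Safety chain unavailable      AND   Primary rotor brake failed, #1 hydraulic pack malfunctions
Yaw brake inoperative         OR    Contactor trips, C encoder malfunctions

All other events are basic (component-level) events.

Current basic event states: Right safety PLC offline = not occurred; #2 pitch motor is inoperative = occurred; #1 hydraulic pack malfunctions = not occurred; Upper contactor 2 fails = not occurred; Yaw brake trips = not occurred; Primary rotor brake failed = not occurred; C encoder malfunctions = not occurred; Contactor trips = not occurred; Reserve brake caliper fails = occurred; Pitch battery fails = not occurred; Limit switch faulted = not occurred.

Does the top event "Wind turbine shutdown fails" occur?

No

Yaw brake inoperative [OR]: Contactor trips=not, C encoder malfunctions=not → no input occurs → does not occur.
Safety chain unavailable [AND]: Primary rotor brake failed=not, #1 hydraulic pack malfunctions=not → not all inputs occur → does not occur.
Emergency stop unavailable [AND]: Pitch battery fails=not, #2 pitch motor is inoperative=occurs → not all inputs occur → does not occur.
Pitch system unavailable [AND]: Limit switch faulted=not, Yaw brake trips=not, Right safety PLC offline=not, Reserve brake caliper fails=occurs → not all inputs occur → does not occur.
Rotor brake down [OR]: Safety chain unavailable=not, Emergency stop unavailable=not, Pitch system unavailable=not → no input occurs → does not occur.
Wind turbine shutdown fails [OR]: Yaw brake inoperative=not, Rotor brake down=not, Upper contactor 2 fails=not → no input occurs → does not occur.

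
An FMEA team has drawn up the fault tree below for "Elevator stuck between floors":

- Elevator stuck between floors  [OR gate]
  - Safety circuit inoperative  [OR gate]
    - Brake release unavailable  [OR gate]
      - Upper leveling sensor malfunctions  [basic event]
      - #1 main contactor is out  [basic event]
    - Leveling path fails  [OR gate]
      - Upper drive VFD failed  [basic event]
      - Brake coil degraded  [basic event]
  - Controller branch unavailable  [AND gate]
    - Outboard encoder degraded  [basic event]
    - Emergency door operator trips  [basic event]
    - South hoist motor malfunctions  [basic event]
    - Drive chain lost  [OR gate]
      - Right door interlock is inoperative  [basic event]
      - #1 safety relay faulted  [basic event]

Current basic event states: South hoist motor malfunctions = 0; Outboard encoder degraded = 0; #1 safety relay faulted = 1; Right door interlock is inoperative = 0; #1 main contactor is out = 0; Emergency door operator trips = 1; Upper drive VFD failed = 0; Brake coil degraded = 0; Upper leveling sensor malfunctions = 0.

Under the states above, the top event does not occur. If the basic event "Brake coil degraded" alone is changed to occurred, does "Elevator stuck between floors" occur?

Yes

Counterfactual: set "Brake coil degraded" to occurred.
Brake release unavailable [OR]: Upper leveling sensor malfunctions=not, #1 main contactor is out=not → no input occurs → does not occur.
Leveling path fails [OR]: Upper drive VFD failed=not, Brake coil degraded=occurs → at least one input occurs → occurs.
Safety circuit inoperative [OR]: Brake release unavailable=not, Leveling path fails=occurs → at least one input occurs → occurs.
Drive chain lost [OR]: Right door interlock is inoperative=not, #1 safety relay faulted=occurs → at least one input occurs → occurs.
Controller branch unavailable [AND]: Outboard encoder degraded=not, Emergency door operator trips=occurs, South hoist motor malfunctions=not, Drive chain lost=occurs → not all inputs occur → does not occur.
Elevator stuck between floors [OR]: Safety circuit inoperative=occurs, Controller branch unavailable=not → at least one input occurs → occurs.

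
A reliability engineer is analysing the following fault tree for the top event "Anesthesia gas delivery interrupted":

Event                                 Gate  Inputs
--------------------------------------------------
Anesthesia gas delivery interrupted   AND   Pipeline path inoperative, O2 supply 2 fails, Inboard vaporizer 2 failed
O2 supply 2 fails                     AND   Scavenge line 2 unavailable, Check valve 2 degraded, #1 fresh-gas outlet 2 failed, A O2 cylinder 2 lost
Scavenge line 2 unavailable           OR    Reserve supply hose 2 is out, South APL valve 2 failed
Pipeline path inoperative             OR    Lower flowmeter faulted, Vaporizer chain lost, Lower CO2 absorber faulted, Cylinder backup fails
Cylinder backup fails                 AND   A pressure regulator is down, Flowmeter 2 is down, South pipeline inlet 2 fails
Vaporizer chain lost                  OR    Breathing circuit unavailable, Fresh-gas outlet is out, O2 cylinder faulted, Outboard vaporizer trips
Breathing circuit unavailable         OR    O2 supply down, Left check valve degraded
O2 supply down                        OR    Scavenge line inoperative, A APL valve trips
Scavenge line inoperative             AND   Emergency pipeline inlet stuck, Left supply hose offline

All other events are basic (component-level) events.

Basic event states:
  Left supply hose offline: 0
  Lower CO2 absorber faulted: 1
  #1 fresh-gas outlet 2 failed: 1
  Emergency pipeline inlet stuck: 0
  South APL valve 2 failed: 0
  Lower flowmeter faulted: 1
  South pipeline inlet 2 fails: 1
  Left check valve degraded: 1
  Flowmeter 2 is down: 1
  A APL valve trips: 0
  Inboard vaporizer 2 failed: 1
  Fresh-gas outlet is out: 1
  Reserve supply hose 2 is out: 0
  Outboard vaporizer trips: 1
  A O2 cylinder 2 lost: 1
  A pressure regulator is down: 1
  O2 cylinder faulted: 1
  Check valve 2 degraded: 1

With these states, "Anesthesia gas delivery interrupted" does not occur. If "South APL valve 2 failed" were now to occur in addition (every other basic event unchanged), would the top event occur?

Counterfactual: set "South APL valve 2 failed" to occurred.
Scavenge line inoperative [AND]: Emergency pipeline inlet stuck=not, Left supply hose offline=not → not all inputs occur → does not occur.
O2 supply down [OR]: Scavenge line inoperative=not, A APL valve trips=not → no input occurs → does not occur.
Breathing circuit unavailable [OR]: O2 supply down=not, Left check valve degraded=occurs → at least one input occurs → occurs.
Vaporizer chain lost [OR]: Breathing circuit unavailable=occurs, Fresh-gas outlet is out=occurs, O2 cylinder faulted=occurs, Outboard vaporizer trips=occurs → at least one input occurs → occurs.
Cylinder backup fails [AND]: A pressure regulator is down=occurs, Flowmeter 2 is down=occurs, South pipeline inlet 2 fails=occurs → all inputs occur → occurs.
Pipeline path inoperative [OR]: Lower flowmeter faulted=occurs, Vaporizer chain lost=occurs, Lower CO2 absorber faulted=occurs, Cylinder backup fails=occurs → at least one input occurs → occurs.
Scavenge line 2 unavailable [OR]: Reserve supply hose 2 is out=not, South APL valve 2 failed=occurs → at least one input occurs → occurs.
O2 supply 2 fails [AND]: Scavenge line 2 unavailable=occurs, Check valve 2 degraded=occurs, #1 fresh-gas outlet 2 failed=occurs, A O2 cylinder 2 lost=occurs → all inputs occur → occurs.
Anesthesia gas delivery interrupted [AND]: Pipeline path inoperative=occurs, O2 supply 2 fails=occurs, Inboard vaporizer 2 failed=occurs → all inputs occur → occurs.

Yes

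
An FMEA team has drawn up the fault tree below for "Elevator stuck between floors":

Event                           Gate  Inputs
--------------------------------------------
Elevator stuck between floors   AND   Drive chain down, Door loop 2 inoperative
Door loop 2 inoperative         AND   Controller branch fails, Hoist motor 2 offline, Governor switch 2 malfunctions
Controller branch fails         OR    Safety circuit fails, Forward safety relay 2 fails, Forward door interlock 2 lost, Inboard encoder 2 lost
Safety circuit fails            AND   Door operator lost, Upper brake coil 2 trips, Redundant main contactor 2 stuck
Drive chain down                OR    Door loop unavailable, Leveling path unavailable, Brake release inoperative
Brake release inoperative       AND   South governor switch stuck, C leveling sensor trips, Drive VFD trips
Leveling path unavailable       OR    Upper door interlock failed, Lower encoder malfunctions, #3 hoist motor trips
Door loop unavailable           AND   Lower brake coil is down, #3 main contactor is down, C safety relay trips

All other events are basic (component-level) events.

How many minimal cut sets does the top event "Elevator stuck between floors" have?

Door loop unavailable [AND]: one cut set from each child combined → 1 × 1 × 1 = 1 cut set(s).
Leveling path unavailable [OR]: union of children's cut sets → 3 cut set(s).
Brake release inoperative [AND]: one cut set from each child combined → 1 × 1 × 1 = 1 cut set(s).
Drive chain down [OR]: union of children's cut sets → 5 cut set(s).
Safety circuit fails [AND]: one cut set from each child combined → 1 × 1 × 1 = 1 cut set(s).
Controller branch fails [OR]: union of children's cut sets → 4 cut set(s).
Door loop 2 inoperative [AND]: one cut set from each child combined → 4 × 1 × 1 = 4 cut set(s).
Elevator stuck between floors [AND]: one cut set from each child combined → 5 × 4 = 20 cut set(s).

20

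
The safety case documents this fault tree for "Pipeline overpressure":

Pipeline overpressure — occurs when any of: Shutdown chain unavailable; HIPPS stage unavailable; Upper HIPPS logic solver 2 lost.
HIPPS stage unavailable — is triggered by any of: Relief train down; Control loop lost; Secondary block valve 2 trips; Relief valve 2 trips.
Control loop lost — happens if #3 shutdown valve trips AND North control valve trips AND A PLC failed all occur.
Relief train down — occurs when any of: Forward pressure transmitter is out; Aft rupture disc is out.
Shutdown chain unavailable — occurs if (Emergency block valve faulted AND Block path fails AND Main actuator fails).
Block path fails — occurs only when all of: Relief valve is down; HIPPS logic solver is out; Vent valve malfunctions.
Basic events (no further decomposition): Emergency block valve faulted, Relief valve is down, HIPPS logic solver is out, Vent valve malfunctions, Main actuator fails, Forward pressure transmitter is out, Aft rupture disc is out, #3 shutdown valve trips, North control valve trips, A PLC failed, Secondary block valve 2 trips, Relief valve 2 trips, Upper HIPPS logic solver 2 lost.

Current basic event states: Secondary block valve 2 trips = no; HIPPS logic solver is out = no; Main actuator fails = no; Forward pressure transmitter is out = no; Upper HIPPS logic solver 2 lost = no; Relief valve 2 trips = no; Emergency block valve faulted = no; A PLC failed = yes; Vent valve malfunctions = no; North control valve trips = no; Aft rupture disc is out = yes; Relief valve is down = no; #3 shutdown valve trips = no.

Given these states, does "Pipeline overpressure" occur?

Yes

Block path fails [AND]: Relief valve is down=not, HIPPS logic solver is out=not, Vent valve malfunctions=not → not all inputs occur → does not occur.
Shutdown chain unavailable [AND]: Emergency block valve faulted=not, Block path fails=not, Main actuator fails=not → not all inputs occur → does not occur.
Relief train down [OR]: Forward pressure transmitter is out=not, Aft rupture disc is out=occurs → at least one input occurs → occurs.
Control loop lost [AND]: #3 shutdown valve trips=not, North control valve trips=not, A PLC failed=occurs → not all inputs occur → does not occur.
HIPPS stage unavailable [OR]: Relief train down=occurs, Control loop lost=not, Secondary block valve 2 trips=not, Relief valve 2 trips=not → at least one input occurs → occurs.
Pipeline overpressure [OR]: Shutdown chain unavailable=not, HIPPS stage unavailable=occurs, Upper HIPPS logic solver 2 lost=not → at least one input occurs → occurs.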